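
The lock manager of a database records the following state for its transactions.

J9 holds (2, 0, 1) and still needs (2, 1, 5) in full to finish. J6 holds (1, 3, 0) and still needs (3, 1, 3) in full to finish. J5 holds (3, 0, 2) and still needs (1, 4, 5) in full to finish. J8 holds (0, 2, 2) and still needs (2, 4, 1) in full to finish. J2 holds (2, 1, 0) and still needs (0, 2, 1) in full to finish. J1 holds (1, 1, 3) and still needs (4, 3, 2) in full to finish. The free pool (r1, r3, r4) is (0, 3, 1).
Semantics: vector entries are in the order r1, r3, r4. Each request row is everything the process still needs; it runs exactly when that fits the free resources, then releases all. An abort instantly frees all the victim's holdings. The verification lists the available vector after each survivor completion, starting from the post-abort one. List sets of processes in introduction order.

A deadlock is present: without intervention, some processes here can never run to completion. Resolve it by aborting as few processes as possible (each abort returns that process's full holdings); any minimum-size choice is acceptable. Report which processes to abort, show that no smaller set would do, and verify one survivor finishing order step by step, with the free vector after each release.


Minimum abort set: J5.
Key observation: before aborting J5, J1 was permanently blocked — no order could ever run it; afterwards it completes at step 2.
Why nothing smaller works: aborting no one leaves the state deadlocked as given.
One survivor order: J2, J1, J6, J9, J8. Check, step by step (post-abort pool first):
  pool = (3, 3, 3)
  run J2 (needs (0, 2, 1), free (3, 3, 3)); after release of (2, 1, 0) the pool is (5, 4, 3)
  run J1 (needs (4, 3, 2), free (5, 4, 3)); after release of (1, 1, 3) the pool is (6, 5, 6)
  run J6 (needs (3, 1, 3), free (6, 5, 6)); after release of (1, 3, 0) the pool is (7, 8, 6)
  run J9 (needs (2, 1, 5), free (7, 8, 6)); after release of (2, 0, 1) the pool is (9, 8, 7)
  run J8 (needs (2, 4, 1), free (9, 8, 7)); after release of (0, 2, 2) the pool is (9, 10, 9)


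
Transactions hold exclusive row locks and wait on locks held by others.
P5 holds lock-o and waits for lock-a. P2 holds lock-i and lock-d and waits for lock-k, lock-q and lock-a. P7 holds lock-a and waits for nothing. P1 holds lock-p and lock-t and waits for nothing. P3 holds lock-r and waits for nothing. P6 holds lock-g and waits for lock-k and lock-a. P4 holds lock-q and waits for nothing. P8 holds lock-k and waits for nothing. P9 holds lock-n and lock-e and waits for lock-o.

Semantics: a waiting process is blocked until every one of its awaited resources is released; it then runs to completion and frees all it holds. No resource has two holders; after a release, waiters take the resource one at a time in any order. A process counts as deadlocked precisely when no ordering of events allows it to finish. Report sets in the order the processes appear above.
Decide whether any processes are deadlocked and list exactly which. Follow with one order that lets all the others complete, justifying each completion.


No process is deadlocked.
Key observation: the waits form no ring: some process can always run, and its releases unblock the others one by one.
The rest can finish in the order P1, P7, P8, P5, P6, P4, P3, P9, P2.
Walking it through:
  P1: no waits; runs immediately, freeing lock-p and lock-t
  P7: no waits; runs immediately, freeing lock-a
  P8: no waits; runs immediately, freeing lock-k
  run P5 (all its waits — lock-a — are resolved); releases lock-o
  run P6 (all its waits — lock-k and lock-a — are resolved); releases lock-g
  P4: no waits; runs immediately, freeing lock-q
  P3: no waits; runs immediately, freeing lock-r
  run P9 (all its waits — lock-o — are resolved); releases lock-n and lock-e
  run P2 (all its waits — lock-k, lock-q and lock-a — are resolved); releases lock-i and lock-d


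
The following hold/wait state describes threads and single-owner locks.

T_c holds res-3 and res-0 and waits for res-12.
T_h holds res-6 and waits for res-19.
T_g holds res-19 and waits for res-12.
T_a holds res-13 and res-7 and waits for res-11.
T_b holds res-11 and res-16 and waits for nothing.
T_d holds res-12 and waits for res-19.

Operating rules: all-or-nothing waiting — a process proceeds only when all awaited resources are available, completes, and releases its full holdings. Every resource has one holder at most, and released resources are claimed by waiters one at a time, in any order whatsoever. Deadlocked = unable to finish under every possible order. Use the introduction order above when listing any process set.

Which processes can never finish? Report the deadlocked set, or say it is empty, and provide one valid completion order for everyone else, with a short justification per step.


The deadlocked set is T_c, T_h, T_g and T_d.
Key observation: along T_d -> T_g -> T_d, each member waits on what the next one holds — a deadlock; T_c and T_h wait into the deadlock from upstream.
One completion order for the rest: T_b, T_a.
Walking it through:
  T_b: no waits; runs immediately, freeing res-11 and res-16
  T_a: everything it awaited (res-11) is free; runs, freeing res-13 and res-7


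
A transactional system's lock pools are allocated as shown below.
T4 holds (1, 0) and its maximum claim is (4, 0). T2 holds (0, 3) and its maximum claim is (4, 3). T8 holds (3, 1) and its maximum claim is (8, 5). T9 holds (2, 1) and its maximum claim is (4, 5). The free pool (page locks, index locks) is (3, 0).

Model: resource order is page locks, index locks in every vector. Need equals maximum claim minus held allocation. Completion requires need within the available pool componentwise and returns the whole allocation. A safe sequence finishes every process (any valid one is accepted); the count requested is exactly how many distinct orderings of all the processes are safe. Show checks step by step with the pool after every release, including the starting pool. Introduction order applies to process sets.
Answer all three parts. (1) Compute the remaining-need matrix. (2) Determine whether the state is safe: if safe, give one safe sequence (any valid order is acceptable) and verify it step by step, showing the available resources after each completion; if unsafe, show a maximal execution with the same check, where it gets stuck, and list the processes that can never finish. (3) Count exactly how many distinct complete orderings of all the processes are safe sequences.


(1) Outstanding need per process (order page locks, index locks):
  T4: (3, 0)
  T2: (4, 0)
  T8: (5, 4)
  T9: (2, 4)
(2) The state is UNSAFE.
Key observation: index locks is the bottleneck — with T4, T2 done the pool holds (4, 3), short of every remaining need.
A maximal execution: T4, T2 — then nothing else fits. Check, step by step:
  pool = (3, 0)
  run T4 (needs (3, 0), free (3, 0)); after release of (1, 0) the pool is (4, 0)
  run T2 (needs (4, 0), free (4, 0)); after release of (0, 3) the pool is (4, 3)
  T8 still needs (5, 4) but only (4, 3) is free — short on page locks and index locks
  T9 still needs (2, 4) but only (4, 3) is free — short on index locks
Permanently blocked: T8 and T9.
(3) Precisely 0 of the possible complete orderings are safe sequences.


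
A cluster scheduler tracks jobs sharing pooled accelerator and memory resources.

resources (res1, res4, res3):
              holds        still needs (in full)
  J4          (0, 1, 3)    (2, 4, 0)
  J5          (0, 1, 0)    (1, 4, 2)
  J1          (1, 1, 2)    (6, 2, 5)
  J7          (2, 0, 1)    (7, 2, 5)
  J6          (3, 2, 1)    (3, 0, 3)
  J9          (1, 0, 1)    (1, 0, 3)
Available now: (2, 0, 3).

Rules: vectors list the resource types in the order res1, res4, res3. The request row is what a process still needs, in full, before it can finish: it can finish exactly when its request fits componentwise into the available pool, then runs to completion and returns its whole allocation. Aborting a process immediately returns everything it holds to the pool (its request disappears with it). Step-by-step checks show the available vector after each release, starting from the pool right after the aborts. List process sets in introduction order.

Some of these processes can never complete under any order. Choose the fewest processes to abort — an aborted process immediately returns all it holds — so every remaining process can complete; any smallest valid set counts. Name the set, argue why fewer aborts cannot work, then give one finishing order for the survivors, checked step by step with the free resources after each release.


Minimum abort set: J5.
Key observation: J4 had no path to completion before; after the abort of J5 ((0, 1, 0) returned), step 5 is where it fits.
No smaller set exists: with zero aborts the deadlock remains.
The survivors complete as J9, J6, J1, J7, J4. Check, step by step (starting from the post-abort pool):
  pool = (2, 1, 3)
  run J9 (needs (1, 0, 3), free (2, 1, 3)); after release of (1, 0, 1) the pool is (3, 1, 4)
  run J6 (needs (3, 0, 3), free (3, 1, 4)); after release of (3, 2, 1) the pool is (6, 3, 5)
  run J1 (needs (6, 2, 5), free (6, 3, 5)); after release of (1, 1, 2) the pool is (7, 4, 7)
  run J7 (needs (7, 2, 5), free (7, 4, 7)); after release of (2, 0, 1) the pool is (9, 4, 8)
  run J4 (needs (2, 4, 0), free (9, 4, 8)); after release of (0, 1, 3) the pool is (9, 5, 11)


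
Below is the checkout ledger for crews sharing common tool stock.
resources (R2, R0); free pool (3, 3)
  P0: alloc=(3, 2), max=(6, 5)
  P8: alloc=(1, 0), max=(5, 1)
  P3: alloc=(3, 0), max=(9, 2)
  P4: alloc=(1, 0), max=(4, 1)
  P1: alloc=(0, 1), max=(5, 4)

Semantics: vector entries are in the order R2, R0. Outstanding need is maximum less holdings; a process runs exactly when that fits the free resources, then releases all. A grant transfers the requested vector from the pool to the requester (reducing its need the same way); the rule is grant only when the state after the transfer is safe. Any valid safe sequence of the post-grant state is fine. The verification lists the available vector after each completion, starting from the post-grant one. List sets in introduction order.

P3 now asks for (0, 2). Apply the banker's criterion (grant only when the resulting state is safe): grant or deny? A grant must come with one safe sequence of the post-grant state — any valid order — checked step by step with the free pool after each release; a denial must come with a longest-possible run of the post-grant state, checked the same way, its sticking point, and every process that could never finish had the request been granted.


DENY — the pretend-granted state is unsafe.
Key observation: after P4, P8 the pool peaks at (5, 1), and each blocked process is short somewhere: P0 on R0; P3 on R2; P1 on R0.
On the post-grant state, P4, P8 is a maximal run — nothing extends it. Check, step by step:
  pool = (3, 1)
  run P4 (needs (3, 1), free (3, 1)); after release of (1, 0) the pool is (4, 1)
  run P8 (needs (4, 1), free (4, 1)); after release of (1, 0) the pool is (5, 1)
  blocked: P0 wants (3, 3), pool (5, 1) — not enough R0
  blocked: P3 wants (6, 0), pool (5, 1) — not enough R2
  blocked: P1 wants (5, 3), pool (5, 1) — not enough R0
Had the request been granted, P0, P3 and P1 could never finish.


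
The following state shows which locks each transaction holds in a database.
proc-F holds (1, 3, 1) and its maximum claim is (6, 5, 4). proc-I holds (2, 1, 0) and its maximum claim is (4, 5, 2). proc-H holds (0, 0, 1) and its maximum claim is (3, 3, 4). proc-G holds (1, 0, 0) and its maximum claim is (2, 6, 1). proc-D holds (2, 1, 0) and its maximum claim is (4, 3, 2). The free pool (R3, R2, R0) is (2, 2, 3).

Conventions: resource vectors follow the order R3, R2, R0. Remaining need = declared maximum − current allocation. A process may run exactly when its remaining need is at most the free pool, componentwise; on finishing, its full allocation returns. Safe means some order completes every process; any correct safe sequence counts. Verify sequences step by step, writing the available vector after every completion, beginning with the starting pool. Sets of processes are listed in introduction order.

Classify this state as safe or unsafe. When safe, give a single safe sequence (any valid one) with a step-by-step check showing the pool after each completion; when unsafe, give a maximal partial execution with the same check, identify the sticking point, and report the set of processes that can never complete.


UNSAFE.
Key observation: after proc-D, proc-H the pool peaks at (4, 3, 4), and each blocked process is short somewhere: proc-F on R3; proc-I on R2; proc-G on R2.
A maximal execution: proc-D, proc-H — then nothing else fits. Step-by-step check:
  pool = (2, 2, 3)
  proc-D needs (2, 2, 2) <= (2, 2, 3) -> finishes; pool += (2, 1, 0) = (4, 3, 3)
  proc-H needs (3, 3, 3) <= (4, 3, 3) -> finishes; pool += (0, 0, 1) = (4, 3, 4)
  proc-F cannot run: need (5, 2, 3) vs free (4, 3, 4) (insufficient R3)
  proc-I cannot run: need (2, 4, 2) vs free (4, 3, 4) (insufficient R2)
  proc-G cannot run: need (1, 6, 1) vs free (4, 3, 4) (insufficient R2)
Never able to finish: proc-F, proc-I and proc-G.


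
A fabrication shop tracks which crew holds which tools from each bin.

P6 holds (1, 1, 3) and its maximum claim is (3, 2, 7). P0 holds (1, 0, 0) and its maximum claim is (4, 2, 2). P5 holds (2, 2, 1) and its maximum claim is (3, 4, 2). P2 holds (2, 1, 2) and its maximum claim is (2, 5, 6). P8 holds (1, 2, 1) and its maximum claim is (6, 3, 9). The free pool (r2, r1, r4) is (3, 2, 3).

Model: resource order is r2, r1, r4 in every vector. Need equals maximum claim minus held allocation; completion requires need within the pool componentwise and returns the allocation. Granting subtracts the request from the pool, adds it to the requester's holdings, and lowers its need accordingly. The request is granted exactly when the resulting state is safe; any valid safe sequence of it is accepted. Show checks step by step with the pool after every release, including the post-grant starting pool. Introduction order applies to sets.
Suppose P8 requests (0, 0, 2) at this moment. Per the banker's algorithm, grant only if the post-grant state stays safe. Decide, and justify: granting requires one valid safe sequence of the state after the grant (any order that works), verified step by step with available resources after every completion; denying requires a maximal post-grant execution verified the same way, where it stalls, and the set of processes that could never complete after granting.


DENY. Granting would leave the state unsafe.
Key observation: no order helps: past P5, P0, the free pool tops out at (6, 4, 2), below what each blocked process needs in r4.
Pretend the grant happened; the run P5, P0 goes as far as possible. Check, step by step:
  pool = (3, 2, 1)
  run P5 (needs (1, 2, 1), free (3, 2, 1)); after release of (2, 2, 1) the pool is (5, 4, 2)
  run P0 (needs (3, 2, 2), free (5, 4, 2)); after release of (1, 0, 0) the pool is (6, 4, 2)
  P6 still needs (2, 1, 4) but only (6, 4, 2) is free — short on r4
  P2 still needs (0, 4, 4) but only (6, 4, 2) is free — short on r4
  P8 still needs (5, 1, 6) but only (6, 4, 2) is free — short on r4
Processes that could never finish after the grant: P6, P2 and P8.


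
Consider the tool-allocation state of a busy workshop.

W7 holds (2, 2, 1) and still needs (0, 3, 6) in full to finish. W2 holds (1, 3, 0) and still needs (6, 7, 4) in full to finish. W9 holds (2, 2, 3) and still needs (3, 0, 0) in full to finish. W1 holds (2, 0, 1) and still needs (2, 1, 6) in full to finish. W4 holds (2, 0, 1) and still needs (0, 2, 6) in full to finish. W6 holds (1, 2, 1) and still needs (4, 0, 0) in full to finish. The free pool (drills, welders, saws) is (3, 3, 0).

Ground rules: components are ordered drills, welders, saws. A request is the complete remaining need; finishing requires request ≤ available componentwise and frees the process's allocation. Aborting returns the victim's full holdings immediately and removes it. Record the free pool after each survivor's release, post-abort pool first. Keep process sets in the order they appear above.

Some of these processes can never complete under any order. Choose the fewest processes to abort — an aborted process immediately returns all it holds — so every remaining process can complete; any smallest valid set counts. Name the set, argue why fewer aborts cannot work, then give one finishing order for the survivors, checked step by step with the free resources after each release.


Abort W7 and W4.
Key observation: before aborting W7 and W4, W1 was permanently blocked — no order could ever run it; afterwards it completes at step 4.
Minimality, checking each single-abort alternative: W7 alone leaves W1 blocked (short on saws); W2 alone leaves W7 blocked (short on saws); W9 alone leaves W7 blocked (short on saws); W1 alone leaves W7 blocked (short on saws); W4 alone leaves W7 blocked (short on saws); W6 alone leaves W7 blocked (short on saws).
One survivor order: W9, W2, W6, W1. Walking it through (post-abort pool first):
  pool = (7, 5, 2)
  W9 needs (3, 0, 0) <= (7, 5, 2) -> finishes; pool += (2, 2, 3) = (9, 7, 5)
  W2 needs (6, 7, 4) <= (9, 7, 5) -> finishes; pool += (1, 3, 0) = (10, 10, 5)
  W6 needs (4, 0, 0) <= (10, 10, 5) -> finishes; pool += (1, 2, 1) = (11, 12, 6)
  W1 needs (2, 1, 6) <= (11, 12, 6) -> finishes; pool += (2, 0, 1) = (13, 12, 7)


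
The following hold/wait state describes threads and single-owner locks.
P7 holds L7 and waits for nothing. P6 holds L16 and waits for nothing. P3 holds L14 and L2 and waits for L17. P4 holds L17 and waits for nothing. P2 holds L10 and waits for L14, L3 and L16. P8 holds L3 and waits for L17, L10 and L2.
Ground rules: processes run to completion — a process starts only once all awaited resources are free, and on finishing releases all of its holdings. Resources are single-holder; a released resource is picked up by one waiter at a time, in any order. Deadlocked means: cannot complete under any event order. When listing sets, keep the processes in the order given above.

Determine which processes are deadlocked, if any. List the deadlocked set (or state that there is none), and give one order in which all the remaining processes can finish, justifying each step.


Deadlocked set: P2 and P8.
Key observation: the loop P2 -> P8 -> P2 blocks itself forever; no other process is dragged down with it.
A valid finishing order for the others: P4, P6, P3, P7.
Walking it through:
  run P4 (it waits on nothing); releases L17
  run P6 (it waits on nothing); releases L16
  P3: everything it awaited (L17) is free; runs, freeing L14 and L2
  run P7 (it waits on nothing); releases L7


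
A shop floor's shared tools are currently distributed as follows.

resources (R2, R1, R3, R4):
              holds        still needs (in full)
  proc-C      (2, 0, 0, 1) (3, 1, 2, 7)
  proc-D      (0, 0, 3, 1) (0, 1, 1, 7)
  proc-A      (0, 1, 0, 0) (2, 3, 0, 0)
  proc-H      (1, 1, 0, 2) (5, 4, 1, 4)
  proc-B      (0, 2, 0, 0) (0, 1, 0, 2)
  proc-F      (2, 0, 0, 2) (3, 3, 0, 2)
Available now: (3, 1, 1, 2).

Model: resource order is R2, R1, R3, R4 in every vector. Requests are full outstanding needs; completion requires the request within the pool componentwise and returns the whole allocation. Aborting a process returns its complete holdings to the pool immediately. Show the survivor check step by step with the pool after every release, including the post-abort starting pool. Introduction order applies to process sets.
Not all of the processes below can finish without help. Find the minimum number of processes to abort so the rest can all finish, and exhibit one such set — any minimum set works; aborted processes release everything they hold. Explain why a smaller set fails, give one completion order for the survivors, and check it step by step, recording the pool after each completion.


Minimum abort set: proc-C.
Key observation: before aborting proc-C, proc-D was permanently blocked — no order could ever run it; afterwards it completes at step 5.
No smaller set exists: with zero aborts the deadlock remains.
The survivors complete as proc-B, proc-F, proc-A, proc-H, proc-D. Verifying each step (starting from the post-abort pool):
  pool = (5, 1, 1, 3)
  proc-B needs (0, 1, 0, 2) <= (5, 1, 1, 3) -> finishes; pool += (0, 2, 0, 0) = (5, 3, 1, 3)
  proc-F needs (3, 3, 0, 2) <= (5, 3, 1, 3) -> finishes; pool += (2, 0, 0, 2) = (7, 3, 1, 5)
  proc-A needs (2, 3, 0, 0) <= (7, 3, 1, 5) -> finishes; pool += (0, 1, 0, 0) = (7, 4, 1, 5)
  proc-H needs (5, 4, 1, 4) <= (7, 4, 1, 5) -> finishes; pool += (1, 1, 0, 2) = (8, 5, 1, 7)
  proc-D needs (0, 1, 1, 7) <= (8, 5, 1, 7) -> finishes; pool += (0, 0, 3, 1) = (8, 5, 4, 8)


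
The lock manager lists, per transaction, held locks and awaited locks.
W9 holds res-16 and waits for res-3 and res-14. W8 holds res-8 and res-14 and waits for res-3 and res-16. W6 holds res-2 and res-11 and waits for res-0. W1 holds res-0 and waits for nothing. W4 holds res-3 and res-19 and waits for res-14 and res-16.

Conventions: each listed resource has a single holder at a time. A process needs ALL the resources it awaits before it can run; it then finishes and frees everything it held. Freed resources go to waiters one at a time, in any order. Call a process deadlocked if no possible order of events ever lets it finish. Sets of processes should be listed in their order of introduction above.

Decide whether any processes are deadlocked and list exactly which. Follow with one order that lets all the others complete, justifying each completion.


Deadlocked: W9, W8 and W4.
Key observation: the waits loop around W9 -> W8 -> W9 with no way out; W4 is caught in further circular waits.
A valid finishing order for the others: W1, W6.
Step-by-step check:
  run W1 (it waits on nothing); releases res-0
  run W6 (all its waits — res-0 — are resolved); releases res-2 and res-11


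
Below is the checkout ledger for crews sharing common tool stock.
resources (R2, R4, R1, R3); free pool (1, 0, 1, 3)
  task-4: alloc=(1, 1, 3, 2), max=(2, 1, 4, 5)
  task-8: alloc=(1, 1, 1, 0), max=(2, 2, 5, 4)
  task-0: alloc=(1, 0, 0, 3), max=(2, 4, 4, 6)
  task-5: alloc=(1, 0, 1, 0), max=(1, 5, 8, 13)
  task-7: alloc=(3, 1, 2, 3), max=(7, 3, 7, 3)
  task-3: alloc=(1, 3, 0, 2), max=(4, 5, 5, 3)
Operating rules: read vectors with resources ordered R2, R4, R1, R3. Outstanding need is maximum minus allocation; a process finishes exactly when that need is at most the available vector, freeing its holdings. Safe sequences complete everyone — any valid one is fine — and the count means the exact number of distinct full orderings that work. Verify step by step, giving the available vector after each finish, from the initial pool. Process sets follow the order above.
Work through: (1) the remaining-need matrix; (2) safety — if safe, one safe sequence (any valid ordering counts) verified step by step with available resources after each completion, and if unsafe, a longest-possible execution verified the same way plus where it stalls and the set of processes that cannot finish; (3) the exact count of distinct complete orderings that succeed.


(1) Need matrix, components ordered R2, R4, R1, R3:
  task-4: (1, 0, 1, 3)
  task-8: (1, 1, 4, 4)
  task-0: (1, 4, 4, 3)
  task-5: (0, 5, 7, 13)
  task-7: (4, 2, 5, 0)
  task-3: (3, 2, 5, 1)
(2) SAFE. One safe sequence: task-4, task-8, task-3, task-7, task-0, task-5.
Key observation: reading the order forward, task-4 is the first process whose need (1, 0, 1, 3) meets the free pool (1, 0, 1, 3) exactly on a resource it requests.
Step-by-step check:
  pool = (1, 0, 1, 3)
  run task-4 (needs (1, 0, 1, 3), free (1, 0, 1, 3)); after release of (1, 1, 3, 2) the pool is (2, 1, 4, 5)
  run task-8 (needs (1, 1, 4, 4), free (2, 1, 4, 5)); after release of (1, 1, 1, 0) the pool is (3, 2, 5, 5)
  run task-3 (needs (3, 2, 5, 1), free (3, 2, 5, 5)); after release of (1, 3, 0, 2) the pool is (4, 5, 5, 7)
  run task-7 (needs (4, 2, 5, 0), free (4, 5, 5, 7)); after release of (3, 1, 2, 3) the pool is (7, 6, 7, 10)
  run task-0 (needs (1, 4, 4, 3), free (7, 6, 7, 10)); after release of (1, 0, 0, 3) the pool is (8, 6, 7, 13)
  run task-5 (needs (0, 5, 7, 13), free (8, 6, 7, 13)); after release of (1, 0, 1, 0) the pool is (9, 6, 8, 13)
(3) Exactly 2 of the possible complete orderings are safe sequences.


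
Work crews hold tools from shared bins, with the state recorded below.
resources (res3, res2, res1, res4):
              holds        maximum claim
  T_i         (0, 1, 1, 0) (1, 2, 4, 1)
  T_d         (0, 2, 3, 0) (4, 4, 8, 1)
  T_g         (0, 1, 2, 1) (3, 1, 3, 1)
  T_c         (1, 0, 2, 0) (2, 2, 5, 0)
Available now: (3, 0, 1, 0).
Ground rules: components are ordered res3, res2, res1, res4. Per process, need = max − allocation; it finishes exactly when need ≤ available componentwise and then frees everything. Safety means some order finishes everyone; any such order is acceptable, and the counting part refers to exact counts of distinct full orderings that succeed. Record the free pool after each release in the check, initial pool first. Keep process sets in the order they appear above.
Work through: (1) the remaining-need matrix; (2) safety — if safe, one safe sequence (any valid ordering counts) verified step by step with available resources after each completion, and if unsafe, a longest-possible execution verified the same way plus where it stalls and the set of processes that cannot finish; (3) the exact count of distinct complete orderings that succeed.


(1) Remaining need (order res3, res2, res1, res4):
  T_i: (1, 1, 3, 1)
  T_d: (4, 2, 5, 1)
  T_g: (3, 0, 1, 0)
  T_c: (1, 2, 3, 0)
(2) SAFE, for example via the order T_g, T_i, T_c, T_d.
Key observation: at T_g the run first touches a limit — (3, 0, 1, 0) against (3, 0, 1, 0), exact on a resource it actually requests.
Verifying each step:
  pool = (3, 0, 1, 0)
  T_g: need (3, 0, 1, 0) fits (3, 0, 1, 0); releases (0, 1, 2, 1), pool now (3, 1, 3, 1)
  T_i: need (1, 1, 3, 1) fits (3, 1, 3, 1); releases (0, 1, 1, 0), pool now (3, 2, 4, 1)
  T_c: need (1, 2, 3, 0) fits (3, 2, 4, 1); releases (1, 0, 2, 0), pool now (4, 2, 6, 1)
  T_d: need (4, 2, 5, 1) fits (4, 2, 6, 1); releases (0, 2, 3, 0), pool now (4, 4, 9, 1)
(3) Precisely 1 of the possible complete orderings is a safe sequence.


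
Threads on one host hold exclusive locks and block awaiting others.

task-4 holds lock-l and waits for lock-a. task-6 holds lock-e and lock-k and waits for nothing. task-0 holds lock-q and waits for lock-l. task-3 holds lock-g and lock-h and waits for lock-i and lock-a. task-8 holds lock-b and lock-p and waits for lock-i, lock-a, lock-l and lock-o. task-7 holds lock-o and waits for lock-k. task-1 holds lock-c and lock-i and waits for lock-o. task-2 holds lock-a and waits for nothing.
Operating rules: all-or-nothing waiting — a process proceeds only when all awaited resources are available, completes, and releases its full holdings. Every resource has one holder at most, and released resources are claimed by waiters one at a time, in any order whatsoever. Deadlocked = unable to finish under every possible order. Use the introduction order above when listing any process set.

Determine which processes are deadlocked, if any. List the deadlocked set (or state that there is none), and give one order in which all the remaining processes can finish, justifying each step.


The deadlocked set is empty.
Key observation: no waiting chain loops back on itself — every chain ends at a process that waits on nothing, so everyone eventually runs.
One completion order for the rest: task-2, task-6, task-4, task-0, task-7, task-1, task-8, task-3.
Verifying each step:
  task-2 waits on nothing -> runs at once and releases lock-a
  task-6 waits on nothing -> runs at once and releases lock-e and lock-k
  task-4 waits on lock-a — all released -> runs and releases lock-l
  task-0 waits on lock-l — all released -> runs and releases lock-q
  task-7 waits on lock-k — all released -> runs and releases lock-o
  task-1 waits on lock-o — all released -> runs and releases lock-c and lock-i
  task-8 waits on lock-i, lock-a, lock-l and lock-o — all released -> runs and releases lock-b and lock-p
  task-3 waits on lock-i and lock-a — all released -> runs and releases lock-g and lock-h


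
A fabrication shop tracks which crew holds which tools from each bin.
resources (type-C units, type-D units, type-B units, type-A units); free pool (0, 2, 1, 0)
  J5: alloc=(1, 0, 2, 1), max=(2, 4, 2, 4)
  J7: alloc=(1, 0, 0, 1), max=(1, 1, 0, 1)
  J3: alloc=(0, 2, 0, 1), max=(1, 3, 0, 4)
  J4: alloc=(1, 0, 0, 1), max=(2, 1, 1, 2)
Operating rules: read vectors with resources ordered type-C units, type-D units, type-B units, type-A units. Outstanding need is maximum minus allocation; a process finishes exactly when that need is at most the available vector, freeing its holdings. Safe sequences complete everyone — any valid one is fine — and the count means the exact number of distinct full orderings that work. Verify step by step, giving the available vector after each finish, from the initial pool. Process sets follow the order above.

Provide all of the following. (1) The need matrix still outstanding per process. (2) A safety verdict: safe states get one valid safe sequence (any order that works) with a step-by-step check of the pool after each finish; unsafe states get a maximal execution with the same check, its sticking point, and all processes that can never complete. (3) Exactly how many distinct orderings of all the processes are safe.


(1) Outstanding need per process (order type-C units, type-D units, type-B units, type-A units):
  J5: (1, 4, 0, 3)
  J7: (0, 1, 0, 0)
  J3: (1, 1, 0, 3)
  J4: (1, 1, 1, 1)
(2) UNSAFE — no complete ordering exists.
Key observation: after J7, J4 complete, (2, 2, 1, 2) is the best the pool ever gets, yet each leftover process wants more type-A units.
A maximal execution: J7, J4 — then nothing else fits. Step-by-step check:
  pool = (0, 2, 1, 0)
  J7 needs (0, 1, 0, 0) <= (0, 2, 1, 0) -> finishes; pool += (1, 0, 0, 1) = (1, 2, 1, 1)
  J4 needs (1, 1, 1, 1) <= (1, 2, 1, 1) -> finishes; pool += (1, 0, 0, 1) = (2, 2, 1, 2)
  blocked: J5 wants (1, 4, 0, 3), pool (2, 2, 1, 2) — not enough type-D units and type-A units
  blocked: J3 wants (1, 1, 0, 3), pool (2, 2, 1, 2) — not enough type-A units
Permanently blocked: J5 and J3.
(3) The exact count: 0 of the possible complete orderings are safe sequences.


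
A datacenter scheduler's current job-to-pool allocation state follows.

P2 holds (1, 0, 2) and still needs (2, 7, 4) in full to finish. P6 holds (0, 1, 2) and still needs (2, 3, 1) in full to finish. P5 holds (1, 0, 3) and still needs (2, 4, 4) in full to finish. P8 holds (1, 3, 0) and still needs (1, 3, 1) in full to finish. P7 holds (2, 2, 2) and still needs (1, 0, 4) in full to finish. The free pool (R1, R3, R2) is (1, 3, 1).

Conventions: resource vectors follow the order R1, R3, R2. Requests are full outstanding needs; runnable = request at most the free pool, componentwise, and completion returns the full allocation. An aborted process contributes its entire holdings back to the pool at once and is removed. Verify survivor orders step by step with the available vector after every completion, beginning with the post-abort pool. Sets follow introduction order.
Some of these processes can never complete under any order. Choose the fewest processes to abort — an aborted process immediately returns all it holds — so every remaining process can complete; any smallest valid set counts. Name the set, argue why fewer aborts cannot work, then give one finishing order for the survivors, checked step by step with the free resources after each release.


Abort P2.
Key observation: before aborting P2, P5 was permanently blocked — no order could ever run it; afterwards it completes at step 2.
Why nothing smaller works: aborting no one leaves the state deadlocked as given.
The survivors complete as P6, P5, P7, P8. Check, step by step (starting from the post-abort pool):
  pool = (2, 3, 3)
  run P6 (needs (2, 3, 1), free (2, 3, 3)); after release of (0, 1, 2) the pool is (2, 4, 5)
  run P5 (needs (2, 4, 4), free (2, 4, 5)); after release of (1, 0, 3) the pool is (3, 4, 8)
  run P7 (needs (1, 0, 4), free (3, 4, 8)); after release of (2, 2, 2) the pool is (5, 6, 10)
  run P8 (needs (1, 3, 1), free (5, 6, 10)); after release of (1, 3, 0) the pool is (6, 9, 10)


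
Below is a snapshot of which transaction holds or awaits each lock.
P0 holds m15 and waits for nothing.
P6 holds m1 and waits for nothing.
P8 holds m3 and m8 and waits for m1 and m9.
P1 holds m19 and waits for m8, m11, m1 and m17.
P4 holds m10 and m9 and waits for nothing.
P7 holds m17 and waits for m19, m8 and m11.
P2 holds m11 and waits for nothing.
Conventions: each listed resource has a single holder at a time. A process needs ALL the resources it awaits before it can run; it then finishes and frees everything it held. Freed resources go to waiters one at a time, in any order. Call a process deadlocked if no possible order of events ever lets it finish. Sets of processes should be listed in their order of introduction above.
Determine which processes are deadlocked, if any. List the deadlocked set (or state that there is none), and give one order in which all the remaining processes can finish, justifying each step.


The deadlocked set is P1 and P7.
Key observation: nobody on the ring P1 -> P7 -> P1 can start until another member finishes, which never happens; no other process is dragged down with it.
A valid finishing order for the others: P4, P0, P6, P2, P8.
Check, step by step:
  run P4 (it waits on nothing); releases m10 and m9
  run P0 (it waits on nothing); releases m15
  run P6 (it waits on nothing); releases m1
  run P2 (it waits on nothing); releases m11
  P8: everything it awaited (m1 and m9) is free; runs, freeing m3 and m8


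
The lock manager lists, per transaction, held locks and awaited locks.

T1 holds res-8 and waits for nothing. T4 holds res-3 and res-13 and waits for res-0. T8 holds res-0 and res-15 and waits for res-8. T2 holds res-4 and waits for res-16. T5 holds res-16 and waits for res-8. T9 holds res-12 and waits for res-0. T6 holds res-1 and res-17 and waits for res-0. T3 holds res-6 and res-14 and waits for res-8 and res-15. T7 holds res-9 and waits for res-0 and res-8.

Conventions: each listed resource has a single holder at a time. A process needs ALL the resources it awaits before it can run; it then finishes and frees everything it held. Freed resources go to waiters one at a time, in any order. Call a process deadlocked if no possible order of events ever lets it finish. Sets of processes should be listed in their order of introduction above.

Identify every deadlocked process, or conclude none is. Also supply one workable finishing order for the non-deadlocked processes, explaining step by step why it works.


The deadlocked set is empty.
Key observation: every chain of waits terminates; starting from the processes that wait on nothing, all the rest unlock in turn.
The rest can finish in the order T1, T8, T3, T9, T5, T4, T2, T7, T6.
Check, step by step:
  run T1 (it waits on nothing); releases res-8
  T8 waits on res-8 — all released -> runs and releases res-0 and res-15
  T3 waits on res-8 and res-15 — all released -> runs and releases res-6 and res-14
  T9 waits on res-0 — all released -> runs and releases res-12
  T5 waits on res-8 — all released -> runs and releases res-16
  T4 waits on res-0 — all released -> runs and releases res-3 and res-13
  T2 waits on res-16 — all released -> runs and releases res-4
  T7 waits on res-0 and res-8 — all released -> runs and releases res-9
  T6 waits on res-0 — all released -> runs and releases res-1 and res-17


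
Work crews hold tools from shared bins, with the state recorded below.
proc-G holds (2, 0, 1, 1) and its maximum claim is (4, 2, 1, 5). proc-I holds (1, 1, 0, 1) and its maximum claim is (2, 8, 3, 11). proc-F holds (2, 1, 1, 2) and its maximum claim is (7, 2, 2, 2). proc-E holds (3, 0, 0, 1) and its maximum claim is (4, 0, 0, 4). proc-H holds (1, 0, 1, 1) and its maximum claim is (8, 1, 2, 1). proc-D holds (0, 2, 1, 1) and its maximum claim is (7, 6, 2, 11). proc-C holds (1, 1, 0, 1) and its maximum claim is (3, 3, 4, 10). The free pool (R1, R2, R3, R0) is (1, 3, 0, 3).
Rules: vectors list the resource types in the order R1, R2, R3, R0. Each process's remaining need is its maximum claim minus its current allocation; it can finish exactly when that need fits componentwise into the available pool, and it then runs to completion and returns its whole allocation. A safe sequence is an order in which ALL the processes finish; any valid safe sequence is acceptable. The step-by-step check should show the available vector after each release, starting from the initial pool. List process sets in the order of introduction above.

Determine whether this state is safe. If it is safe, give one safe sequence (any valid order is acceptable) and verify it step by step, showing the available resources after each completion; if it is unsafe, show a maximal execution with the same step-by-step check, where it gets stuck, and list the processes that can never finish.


UNSAFE — no complete ordering exists.
Key observation: even finishing proc-E, proc-G, proc-F, proc-H leaves just (9, 4, 3, 8) free — too little R0 for any of the remaining processes.
Going as far as possible: proc-E, proc-G, proc-F, proc-H; after that, nothing fits. Walking it through:
  pool = (1, 3, 0, 3)
  proc-E: need (1, 0, 0, 3) fits (1, 3, 0, 3); releases (3, 0, 0, 1), pool now (4, 3, 0, 4)
  proc-G: need (2, 2, 0, 4) fits (4, 3, 0, 4); releases (2, 0, 1, 1), pool now (6, 3, 1, 5)
  proc-F: need (5, 1, 1, 0) fits (6, 3, 1, 5); releases (2, 1, 1, 2), pool now (8, 4, 2, 7)
  proc-H: need (7, 1, 1, 0) fits (8, 4, 2, 7); releases (1, 0, 1, 1), pool now (9, 4, 3, 8)
  blocked: proc-I wants (1, 7, 3, 10), pool (9, 4, 3, 8) — not enough R2 and R0
  blocked: proc-D wants (7, 4, 1, 10), pool (9, 4, 3, 8) — not enough R0
  blocked: proc-C wants (2, 2, 4, 9), pool (9, 4, 3, 8) — not enough R3 and R0
Never able to finish: proc-I, proc-D and proc-C.


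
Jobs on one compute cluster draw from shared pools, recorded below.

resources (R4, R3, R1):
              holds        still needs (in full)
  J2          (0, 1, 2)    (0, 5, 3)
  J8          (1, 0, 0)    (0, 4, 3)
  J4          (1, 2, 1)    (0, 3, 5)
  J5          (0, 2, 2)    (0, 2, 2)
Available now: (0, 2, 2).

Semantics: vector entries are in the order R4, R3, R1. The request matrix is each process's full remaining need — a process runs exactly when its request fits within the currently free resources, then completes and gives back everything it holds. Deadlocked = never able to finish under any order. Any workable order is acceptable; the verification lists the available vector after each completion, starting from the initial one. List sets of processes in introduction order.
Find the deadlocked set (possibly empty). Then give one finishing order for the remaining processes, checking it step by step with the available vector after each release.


Deadlocked set: J2 and J4.
Key observation: after J5, J8 the pool peaks at (1, 4, 4), and each blocked process is short somewhere: J2 on R3; J4 on R1.
One completion order for the rest: J5, J8. Walking it through:
  pool = (0, 2, 2)
  J5: need (0, 2, 2) fits (0, 2, 2); releases (0, 2, 2), pool now (0, 4, 4)
  J8: need (0, 4, 3) fits (0, 4, 4); releases (1, 0, 0), pool now (1, 4, 4)
The stuck group stays short no matter what:
  J2 cannot run: need (0, 5, 3) vs free (1, 4, 4) (insufficient R3)
  J4 cannot run: need (0, 3, 5) vs free (1, 4, 4) (insufficient R1)


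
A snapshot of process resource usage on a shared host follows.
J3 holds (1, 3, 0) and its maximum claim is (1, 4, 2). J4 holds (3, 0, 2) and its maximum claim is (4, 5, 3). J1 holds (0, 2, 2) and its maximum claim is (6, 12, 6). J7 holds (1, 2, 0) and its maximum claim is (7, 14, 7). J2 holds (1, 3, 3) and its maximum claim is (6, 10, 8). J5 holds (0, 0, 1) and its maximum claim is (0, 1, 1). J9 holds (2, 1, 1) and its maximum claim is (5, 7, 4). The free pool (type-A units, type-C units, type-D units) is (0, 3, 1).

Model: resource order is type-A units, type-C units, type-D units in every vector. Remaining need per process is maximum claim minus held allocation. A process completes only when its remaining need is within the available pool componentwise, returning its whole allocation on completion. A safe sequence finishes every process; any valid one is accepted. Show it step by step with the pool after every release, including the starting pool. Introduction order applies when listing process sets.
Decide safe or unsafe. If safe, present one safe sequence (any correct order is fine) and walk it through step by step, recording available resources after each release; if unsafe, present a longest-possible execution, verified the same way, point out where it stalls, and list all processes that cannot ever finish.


The state is SAFE; one workable sequence: J5, J3, J4, J9, J2, J1, J7.
Key observation: at J3 the run first touches a limit — (0, 1, 2) against (0, 3, 2), exact on a resource it actually requests.
Step-by-step check:
  pool = (0, 3, 1)
  J5: need (0, 1, 0) fits (0, 3, 1); releases (0, 0, 1), pool now (0, 3, 2)
  J3: need (0, 1, 2) fits (0, 3, 2); releases (1, 3, 0), pool now (1, 6, 2)
  J4: need (1, 5, 1) fits (1, 6, 2); releases (3, 0, 2), pool now (4, 6, 4)
  J9: need (3, 6, 3) fits (4, 6, 4); releases (2, 1, 1), pool now (6, 7, 5)
  J2: need (5, 7, 5) fits (6, 7, 5); releases (1, 3, 3), pool now (7, 10, 8)
  J1: need (6, 10, 4) fits (7, 10, 8); releases (0, 2, 2), pool now (7, 12, 10)
  J7: need (6, 12, 7) fits (7, 12, 10); releases (1, 2, 0), pool now (8, 14, 10)
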